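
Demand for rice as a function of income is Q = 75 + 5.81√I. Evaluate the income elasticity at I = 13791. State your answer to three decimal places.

0.450

At I = 13791: Q = 757.298.
dQ/dI = 5.81/(2√I) = 0.0247371 at this income.
η = (dQ/dI)·(I/Q) = 0.0247371 × (13791/757.298) = 0.450.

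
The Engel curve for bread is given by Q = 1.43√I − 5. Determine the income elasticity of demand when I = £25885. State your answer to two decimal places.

At I = 25885: Q = 225.070.
dQ/dI = 1.43/(2√I) = 0.00444408 at this income.
η = (dQ/dI)·(I/Q) = 0.00444408 × (25885/225.070) = 0.51.

0.51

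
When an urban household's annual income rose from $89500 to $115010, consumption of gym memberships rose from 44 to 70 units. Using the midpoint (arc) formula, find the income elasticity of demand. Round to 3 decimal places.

ΔQ = 70 − 44 = 26; midpoint Q̄ = (44 + 70)/2 = 57.
ΔI = 115010 − 89500 = 25510; midpoint Ī = (89500 + 115010)/2 = 102255.
η = (ΔQ/Q̄) ÷ (ΔI/Ī) = (26/57) ÷ (25510/102255) = 1.828.

1.828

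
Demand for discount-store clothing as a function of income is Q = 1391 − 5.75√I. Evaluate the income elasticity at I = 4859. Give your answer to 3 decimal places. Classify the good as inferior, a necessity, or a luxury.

At I = 4859: Q = 990.187.
dQ/dI = -5.75/(2√I) = -0.0412443 at this income.
η = (dQ/dI)·(I/Q) = -0.0412443 × (4859/990.187) = -0.202.
Since η < 0, the good is an inferior good.

-0.202 (inferior good)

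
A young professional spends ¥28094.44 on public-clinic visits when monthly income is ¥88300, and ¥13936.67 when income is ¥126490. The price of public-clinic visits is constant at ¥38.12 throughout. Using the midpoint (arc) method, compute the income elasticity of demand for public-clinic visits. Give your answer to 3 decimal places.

-1.894

With a constant price, Q₁ = 28094.44/38.12 = 737.000 and Q₂ = 13936.67/38.12 = 365.600 (equivalently, work directly with expenditure since P cancels).
Midpoint %ΔQ = (13936.67 − 28094.44)/21015.56 = -0.67368; midpoint %ΔI = (126490 − 88300)/107395 = 0.35560.
η = -0.67368 / 0.35560 = -1.894.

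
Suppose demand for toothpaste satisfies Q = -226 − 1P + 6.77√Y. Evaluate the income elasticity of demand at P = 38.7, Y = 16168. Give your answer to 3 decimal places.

0.722

At P = 38.7, Y = 16168: Q = 596.129.
Holding P constant, ∂Q/∂Y = 6.77/(2√Y) = 0.0266214.
η_Y = (∂Q/∂Y)·(Y/Q) = 0.0266214 × (16168/596.129) = 0.722.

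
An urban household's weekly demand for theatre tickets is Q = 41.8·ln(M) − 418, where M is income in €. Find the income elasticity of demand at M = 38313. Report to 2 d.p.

At M = 38313: Q = 23.138.
dQ/dM = 41.8/M = 0.00109101 at this income.
η = (dQ/dM)·(M/Q) = 0.00109101 × (38313/23.138) = 1.81.

1.81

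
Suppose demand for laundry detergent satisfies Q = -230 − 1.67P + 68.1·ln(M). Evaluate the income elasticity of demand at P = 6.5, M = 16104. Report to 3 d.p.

0.163

At P = 6.5, M = 16104: Q = 418.818.
Holding P constant, ∂Q/∂M = 68.1/M = 0.00422876.
η_M = (∂Q/∂M)·(M/Q) = 0.00422876 × (16104/418.818) = 0.163.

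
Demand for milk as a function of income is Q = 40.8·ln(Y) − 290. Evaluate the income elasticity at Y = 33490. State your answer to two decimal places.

0.30

At Y = 33490: Q = 135.095.
dQ/dY = 40.8/Y = 0.00121827 at this income.
η = (dQ/dY)·(Y/Q) = 0.00121827 × (33490/135.095) = 0.30.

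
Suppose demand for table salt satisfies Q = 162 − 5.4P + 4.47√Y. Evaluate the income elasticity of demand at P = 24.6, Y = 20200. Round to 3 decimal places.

0.478

At P = 24.6, Y = 20200: Q = 664.466.
Holding P constant, ∂Q/∂Y = 4.47/(2√Y) = 0.0157254.
η_Y = (∂Q/∂Y)·(Y/Q) = 0.0157254 × (20200/664.466) = 0.478.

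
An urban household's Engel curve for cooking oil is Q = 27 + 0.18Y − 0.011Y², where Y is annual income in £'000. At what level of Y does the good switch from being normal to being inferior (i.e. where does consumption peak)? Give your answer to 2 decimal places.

8.18

dQ/dY = 0.18 − 0.022Y.
The good is inferior where dQ/dY < 0. Setting dQ/dY = 0 gives Y = 0.18 / 0.022 = 8.18.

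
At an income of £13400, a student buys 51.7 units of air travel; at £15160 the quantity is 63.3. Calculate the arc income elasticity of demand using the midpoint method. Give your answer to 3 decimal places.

ΔQ = 63.3 − 51.7 = 11.6; midpoint Q̄ = (51.7 + 63.3)/2 = 57.5.
ΔI = 15160 − 13400 = 1760; midpoint Ī = (13400 + 15160)/2 = 14280.
η = (ΔQ/Q̄) ÷ (ΔI/Ī) = (11.6/57.5) ÷ (1760/14280) = 1.637.

1.637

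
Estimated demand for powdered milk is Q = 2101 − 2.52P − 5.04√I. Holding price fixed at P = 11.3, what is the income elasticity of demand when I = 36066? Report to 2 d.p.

-0.43

At P = 11.3, I = 36066: Q = 1115.375.
Holding P constant, ∂Q/∂I = -5.04/(2√I) = -0.0132694.
η_I = (∂Q/∂I)·(I/Q) = -0.0132694 × (36066/1115.375) = -0.43.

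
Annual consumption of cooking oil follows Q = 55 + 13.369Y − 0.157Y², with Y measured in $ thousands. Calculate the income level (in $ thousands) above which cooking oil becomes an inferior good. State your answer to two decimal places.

42.58

dQ/dY = 13.369 − 0.314Y.
The good is inferior where dQ/dY < 0. Setting dQ/dY = 0 gives Y = 13.369 / 0.314 = 42.58.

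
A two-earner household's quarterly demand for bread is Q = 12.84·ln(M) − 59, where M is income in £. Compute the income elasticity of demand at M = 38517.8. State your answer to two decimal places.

At M = 38517.8: Q = 76.576.
dQ/dM = 12.84/M = 0.000333352 at this income.
η = (dQ/dM)·(M/Q) = 0.000333352 × (38517.8/76.576) = 0.17.

0.17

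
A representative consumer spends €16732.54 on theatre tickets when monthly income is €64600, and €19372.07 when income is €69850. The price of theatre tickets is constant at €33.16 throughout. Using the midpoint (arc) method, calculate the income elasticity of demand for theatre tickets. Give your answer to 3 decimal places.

1.872

With a constant price, Q₁ = 16732.54/33.16 = 504.600 and Q₂ = 19372.07/33.16 = 584.200 (equivalently, work directly with expenditure since P cancels).
Midpoint %ΔQ = (19372.07 − 16732.54)/18052.31 = 0.14622; midpoint %ΔI = (69850 − 64600)/67225 = 0.07810.
η = 0.14622 / 0.07810 = 1.872.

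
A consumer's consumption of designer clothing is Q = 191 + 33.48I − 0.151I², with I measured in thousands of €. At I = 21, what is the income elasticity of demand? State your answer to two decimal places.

0.69

At I = 21: Q = 827.4890.
dQ/dI = 33.48 − 0.302I = 27.13800.
η = (dQ/dI)·(I/Q) = 27.13800 × (21/827.4890) = 0.69.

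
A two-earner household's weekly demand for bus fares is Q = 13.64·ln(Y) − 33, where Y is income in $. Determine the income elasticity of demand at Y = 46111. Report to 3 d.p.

0.120

At Y = 46111: Q = 113.477.
dQ/dY = 13.64/Y = 0.000295808 at this income.
η = (dQ/dY)·(Y/Q) = 0.000295808 × (46111/113.477) = 0.120.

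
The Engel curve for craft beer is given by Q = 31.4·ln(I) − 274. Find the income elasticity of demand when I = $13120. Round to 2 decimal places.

1.32

At I = 13120: Q = 23.731.
dQ/dI = 31.4/I = 0.00239329 at this income.
η = (dQ/dI)·(I/Q) = 0.00239329 × (13120/23.731) = 1.32.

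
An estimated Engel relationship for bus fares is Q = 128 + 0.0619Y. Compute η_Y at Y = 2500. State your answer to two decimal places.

0.55

At Y = 2500: Q = 282.750.
dQ/dY = 0.0619.
η = (dQ/dY)·(Y/Q) = 0.0619 × (2500/282.750) = 0.55.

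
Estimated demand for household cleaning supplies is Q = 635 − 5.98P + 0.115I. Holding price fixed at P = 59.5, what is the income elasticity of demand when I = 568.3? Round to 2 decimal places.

At P = 59.5, I = 568.3: Q = 344.545.
Holding P constant, ∂Q/∂I = 0.115.
η_I = (∂Q/∂I)·(I/Q) = 0.115 × (568.3/344.545) = 0.19.

0.19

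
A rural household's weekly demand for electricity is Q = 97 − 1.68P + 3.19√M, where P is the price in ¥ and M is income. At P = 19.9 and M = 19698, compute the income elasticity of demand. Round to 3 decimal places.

At P = 19.9, M = 19698: Q = 511.283.
Holding P constant, ∂Q/∂M = 3.19/(2√M) = 0.0113645.
η_M = (∂Q/∂M)·(M/Q) = 0.0113645 × (19698/511.283) = 0.438.

0.438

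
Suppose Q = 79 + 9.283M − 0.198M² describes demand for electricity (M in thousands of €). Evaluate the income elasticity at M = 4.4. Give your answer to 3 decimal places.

0.286

At M = 4.4: Q = 116.0119.
dQ/dM = 9.283 − 0.396M = 7.54060.
η = (dQ/dM)·(M/Q) = 7.54060 × (4.4/116.0119) = 0.286.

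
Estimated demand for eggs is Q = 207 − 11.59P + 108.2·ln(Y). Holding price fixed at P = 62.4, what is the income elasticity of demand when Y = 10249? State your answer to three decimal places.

At P = 62.4, Y = 10249: Q = 483.004.
Holding P constant, ∂Q/∂Y = 108.2/Y = 0.0105571.
η_Y = (∂Q/∂Y)·(Y/Q) = 0.0105571 × (10249/483.004) = 0.224.

0.224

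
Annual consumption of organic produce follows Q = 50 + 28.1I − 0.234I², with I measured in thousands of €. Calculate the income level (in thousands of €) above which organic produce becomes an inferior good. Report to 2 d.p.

60.04

dQ/dI = 28.1 − 0.468I.
The good is inferior where dQ/dI < 0. Setting dQ/dI = 0 gives I = 28.1 / 0.468 = 60.04.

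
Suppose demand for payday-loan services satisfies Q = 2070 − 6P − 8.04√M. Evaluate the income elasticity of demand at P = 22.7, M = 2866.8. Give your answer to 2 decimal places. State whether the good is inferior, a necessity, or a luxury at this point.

At P = 22.7, M = 2866.8: Q = 1503.318.
Holding P constant, ∂Q/∂M = -8.04/(2√M) = -0.0750805.
η_M = (∂Q/∂M)·(M/Q) = -0.0750805 × (2866.8/1503.318) = -0.14.
Since η < 0, this is an inferior good.

-0.14 (inferior good)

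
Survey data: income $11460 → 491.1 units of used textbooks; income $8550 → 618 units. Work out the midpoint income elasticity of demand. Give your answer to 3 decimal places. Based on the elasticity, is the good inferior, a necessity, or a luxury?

ΔQ = 618 − 491.1 = 126.9; midpoint Q̄ = (491.1 + 618)/2 = 554.55.
ΔI = 8550 − 11460 = -2910; midpoint Ī = (11460 + 8550)/2 = 10005.
η = (ΔQ/Q̄) ÷ (ΔI/Ī) = (126.9/554.55) ÷ (-2910/10005) = -0.787.
η < 0 ⇒ inferior good.

-0.787 (inferior good)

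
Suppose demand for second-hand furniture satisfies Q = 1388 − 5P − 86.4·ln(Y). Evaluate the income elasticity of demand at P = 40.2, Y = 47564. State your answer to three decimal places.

-0.337

At P = 40.2, Y = 47564: Q = 256.487.
Holding P constant, ∂Q/∂Y = -86.4/Y = -0.0018165.
η_Y = (∂Q/∂Y)·(Y/Q) = -0.0018165 × (47564/256.487) = -0.337.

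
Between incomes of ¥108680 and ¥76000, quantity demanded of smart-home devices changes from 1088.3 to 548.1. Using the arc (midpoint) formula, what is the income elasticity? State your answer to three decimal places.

1.866

ΔQ = 548.1 − 1088.3 = -540.2; midpoint Q̄ = (1088.3 + 548.1)/2 = 818.2.
ΔI = 76000 − 108680 = -32680; midpoint Ī = (108680 + 76000)/2 = 92340.
η = (ΔQ/Q̄) ÷ (ΔI/Ī) = (-540.2/818.2) ÷ (-32680/92340) = 1.866.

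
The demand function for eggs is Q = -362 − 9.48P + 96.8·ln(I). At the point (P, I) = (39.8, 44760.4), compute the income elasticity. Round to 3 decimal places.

At P = 39.8, I = 44760.4: Q = 297.335.
Holding P constant, ∂Q/∂I = 96.8/I = 0.00216263.
η_I = (∂Q/∂I)·(I/Q) = 0.00216263 × (44760.4/297.335) = 0.326.

0.326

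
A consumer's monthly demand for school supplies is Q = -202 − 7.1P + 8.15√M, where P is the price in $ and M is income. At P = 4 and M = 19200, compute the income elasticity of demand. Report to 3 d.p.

At P = 4, M = 19200: Q = 898.897.
Holding P constant, ∂Q/∂M = 8.15/(2√M) = 0.0294088.
η_M = (∂Q/∂M)·(M/Q) = 0.0294088 × (19200/898.897) = 0.628.

0.628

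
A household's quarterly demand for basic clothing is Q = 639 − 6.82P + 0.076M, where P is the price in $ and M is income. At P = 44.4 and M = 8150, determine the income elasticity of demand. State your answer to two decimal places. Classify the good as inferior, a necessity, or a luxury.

At P = 44.4, M = 8150: Q = 955.592.
Holding P constant, ∂Q/∂M = 0.076.
η_M = (∂Q/∂M)·(M/Q) = 0.076 × (8150/955.592) = 0.65.
Since 0 < η < 1, this is a necessity.

0.65 (necessity)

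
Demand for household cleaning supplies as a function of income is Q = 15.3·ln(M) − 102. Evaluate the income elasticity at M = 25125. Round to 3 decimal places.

0.289

At M = 25125: Q = 53.014.
dQ/dM = 15.3/M = 0.000608955 at this income.
η = (dQ/dM)·(M/Q) = 0.000608955 × (25125/53.014) = 0.289.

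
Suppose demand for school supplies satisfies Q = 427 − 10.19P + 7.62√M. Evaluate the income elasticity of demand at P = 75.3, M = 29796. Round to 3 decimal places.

At P = 75.3, M = 29796: Q = 975.021.
Holding P constant, ∂Q/∂M = 7.62/(2√M) = 0.0220722.
η_M = (∂Q/∂M)·(M/Q) = 0.0220722 × (29796/975.021) = 0.675.

0.675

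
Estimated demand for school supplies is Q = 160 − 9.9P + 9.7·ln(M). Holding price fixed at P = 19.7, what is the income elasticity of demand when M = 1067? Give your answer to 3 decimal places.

0.298

At P = 19.7, M = 1067: Q = 32.604.
Holding P constant, ∂Q/∂M = 9.7/M = 0.00909091.
η_M = (∂Q/∂M)·(M/Q) = 0.00909091 × (1067/32.604) = 0.298.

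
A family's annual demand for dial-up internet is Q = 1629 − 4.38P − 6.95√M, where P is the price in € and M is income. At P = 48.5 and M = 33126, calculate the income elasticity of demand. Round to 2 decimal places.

At P = 48.5, M = 33126: Q = 151.632.
Holding P constant, ∂Q/∂M = -6.95/(2√M) = -0.0190928.
η_M = (∂Q/∂M)·(M/Q) = -0.0190928 × (33126/151.632) = -4.17.

-4.17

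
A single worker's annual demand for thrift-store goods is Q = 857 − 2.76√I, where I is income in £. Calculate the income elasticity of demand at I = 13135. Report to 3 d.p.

-0.293

At I = 13135: Q = 540.682.
dQ/dI = -2.76/(2√I) = -0.012041 at this income.
η = (dQ/dI)·(I/Q) = -0.012041 × (13135/540.682) = -0.293.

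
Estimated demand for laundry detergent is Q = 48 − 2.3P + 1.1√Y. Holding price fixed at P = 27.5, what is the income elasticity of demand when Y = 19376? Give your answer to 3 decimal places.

0.555

At P = 27.5, Y = 19376: Q = 137.867.
Holding P constant, ∂Q/∂Y = 1.1/(2√Y) = 0.00395121.
η_Y = (∂Q/∂Y)·(Y/Q) = 0.00395121 × (19376/137.867) = 0.555.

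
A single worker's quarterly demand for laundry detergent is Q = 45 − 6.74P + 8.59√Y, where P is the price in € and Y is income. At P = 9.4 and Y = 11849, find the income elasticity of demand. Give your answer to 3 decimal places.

0.510

At P = 9.4, Y = 11849: Q = 916.692.
Holding P constant, ∂Q/∂Y = 8.59/(2√Y) = 0.0394568.
η_Y = (∂Q/∂Y)·(Y/Q) = 0.0394568 × (11849/916.692) = 0.510.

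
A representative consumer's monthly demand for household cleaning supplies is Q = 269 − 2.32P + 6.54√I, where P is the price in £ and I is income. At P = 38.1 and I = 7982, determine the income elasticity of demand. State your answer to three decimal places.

At P = 38.1, I = 7982: Q = 764.905.
Holding P constant, ∂Q/∂I = 6.54/(2√I) = 0.0366009.
η_I = (∂Q/∂I)·(I/Q) = 0.0366009 × (7982/764.905) = 0.382.

0.382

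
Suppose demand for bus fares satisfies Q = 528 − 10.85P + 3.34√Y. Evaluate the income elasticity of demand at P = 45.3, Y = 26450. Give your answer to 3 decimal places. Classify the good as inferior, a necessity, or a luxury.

At P = 45.3, Y = 26450: Q = 579.694.
Holding P constant, ∂Q/∂Y = 3.34/(2√Y) = 0.0102684.
η_Y = (∂Q/∂Y)·(Y/Q) = 0.0102684 × (26450/579.694) = 0.469.
Since 0 < η < 1, this is a necessity.

0.469 (necessity)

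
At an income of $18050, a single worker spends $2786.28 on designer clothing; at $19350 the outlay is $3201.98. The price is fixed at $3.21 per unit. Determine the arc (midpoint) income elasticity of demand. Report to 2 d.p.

With a constant price, Q₁ = 2786.28/3.21 = 868.000 and Q₂ = 3201.98/3.21 = 997.502 (equivalently, work directly with expenditure since P cancels).
Midpoint %ΔQ = (3201.98 − 2786.28)/2994.13 = 0.13884; midpoint %ΔI = (19350 − 18050)/18700 = 0.06952.
η = 0.13884 / 0.06952 = 2.00.

2.00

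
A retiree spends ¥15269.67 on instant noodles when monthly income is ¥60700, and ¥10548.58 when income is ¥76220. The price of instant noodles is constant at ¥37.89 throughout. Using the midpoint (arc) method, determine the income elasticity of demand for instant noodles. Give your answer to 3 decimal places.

With a constant price, Q₁ = 15269.67/37.89 = 403.000 and Q₂ = 10548.58/37.89 = 278.400 (equivalently, work directly with expenditure since P cancels).
Midpoint %ΔQ = (10548.58 − 15269.67)/12909.13 = -0.36572; midpoint %ΔI = (76220 − 60700)/68460 = 0.22670.
η = -0.36572 / 0.22670 = -1.613.

-1.613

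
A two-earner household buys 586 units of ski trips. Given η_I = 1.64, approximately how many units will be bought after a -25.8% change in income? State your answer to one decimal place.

338.1

%ΔQ ≈ η × %ΔI = 1.64 × (-25.8%) = -42.312%.
New Q ≈ 586 × (1 − 0.42312) = 338.1.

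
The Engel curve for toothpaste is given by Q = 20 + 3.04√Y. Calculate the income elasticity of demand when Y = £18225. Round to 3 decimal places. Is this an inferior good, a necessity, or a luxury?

At Y = 18225: Q = 430.400.
dQ/dY = 3.04/(2√Y) = 0.0112593 at this income.
η = (dQ/dY)·(Y/Q) = 0.0112593 × (18225/430.400) = 0.477.
Since 0 < η < 1, the good is a necessity.

0.477 (necessity)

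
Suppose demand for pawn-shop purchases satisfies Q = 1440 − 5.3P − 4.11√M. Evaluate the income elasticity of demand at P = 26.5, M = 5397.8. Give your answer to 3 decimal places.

-0.151

At P = 26.5, M = 5397.8: Q = 997.589.
Holding P constant, ∂Q/∂M = -4.11/(2√M) = -0.0279707.
η_M = (∂Q/∂M)·(M/Q) = -0.0279707 × (5397.8/997.589) = -0.151.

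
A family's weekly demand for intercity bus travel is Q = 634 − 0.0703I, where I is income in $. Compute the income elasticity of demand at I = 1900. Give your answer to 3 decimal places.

At I = 1900: Q = 500.430.
dQ/dI = −0.0703.
η = (dQ/dI)·(I/Q) = -0.0703 × (1900/500.430) = -0.267.

-0.267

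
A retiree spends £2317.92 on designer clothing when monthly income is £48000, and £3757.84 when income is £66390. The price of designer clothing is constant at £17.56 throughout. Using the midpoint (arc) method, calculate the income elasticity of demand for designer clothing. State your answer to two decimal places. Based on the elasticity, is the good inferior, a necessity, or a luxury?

1.47 (luxury)

With a constant price, Q₁ = 2317.92/17.56 = 132.000 and Q₂ = 3757.84/17.56 = 214.000 (equivalently, work directly with expenditure since P cancels).
Midpoint %ΔQ = (3757.84 − 2317.92)/3037.88 = 0.47399; midpoint %ΔI = (66390 − 48000)/57195 = 0.32153.
η = 0.47399 / 0.32153 = 1.47.
η > 1 ⇒ luxury.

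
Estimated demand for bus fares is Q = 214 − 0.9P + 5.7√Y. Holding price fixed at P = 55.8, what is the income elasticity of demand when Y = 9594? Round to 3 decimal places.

0.387

At P = 55.8, Y = 9594: Q = 722.089.
Holding P constant, ∂Q/∂Y = 5.7/(2√Y) = 0.0290968.
η_Y = (∂Q/∂Y)·(Y/Q) = 0.0290968 × (9594/722.089) = 0.387.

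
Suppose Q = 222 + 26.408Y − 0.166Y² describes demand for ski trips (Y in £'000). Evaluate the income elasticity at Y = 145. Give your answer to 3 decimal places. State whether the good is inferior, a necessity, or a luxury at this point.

-5.617 (inferior good)

At Y = 145: Q = 561.0100.
dQ/dY = 26.408 − 0.332Y = -21.73200.
η = (dQ/dY)·(Y/Q) = -21.73200 × (145/561.0100) = -5.617.
η < 0 ⇒ inferior good.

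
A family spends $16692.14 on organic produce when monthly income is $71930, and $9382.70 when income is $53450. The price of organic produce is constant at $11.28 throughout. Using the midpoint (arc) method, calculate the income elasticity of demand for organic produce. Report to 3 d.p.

With a constant price, Q₁ = 16692.14/11.28 = 1479.800 and Q₂ = 9382.70/11.28 = 831.800 (equivalently, work directly with expenditure since P cancels).
Midpoint %ΔQ = (9382.70 − 16692.14)/13037.42 = -0.56065; midpoint %ΔI = (53450 − 71930)/62690 = -0.29478.
η = -0.56065 / -0.29478 = 1.902.

1.902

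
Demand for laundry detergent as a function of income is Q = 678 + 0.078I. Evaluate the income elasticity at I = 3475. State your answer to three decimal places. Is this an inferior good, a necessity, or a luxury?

At I = 3475: Q = 949.050.
dQ/dI = 0.078.
η = (dQ/dI)·(I/Q) = 0.078 × (3475/949.050) = 0.286.
Since 0 < η < 1, the good is a necessity.

0.286 (necessity)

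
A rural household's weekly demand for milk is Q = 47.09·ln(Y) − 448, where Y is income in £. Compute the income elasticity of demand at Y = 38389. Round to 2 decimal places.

0.96

At Y = 38389: Q = 49.060.
dQ/dY = 47.09/Y = 0.00122665 at this income.
η = (dQ/dY)·(Y/Q) = 0.00122665 × (38389/49.060) = 0.96.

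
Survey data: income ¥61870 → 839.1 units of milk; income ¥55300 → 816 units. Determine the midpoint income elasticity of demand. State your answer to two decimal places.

0.25

ΔQ = 816 − 839.1 = -23.1; midpoint Q̄ = (839.1 + 816)/2 = 827.55.
ΔI = 55300 − 61870 = -6570; midpoint Ī = (61870 + 55300)/2 = 58585.
η = (ΔQ/Q̄) ÷ (ΔI/Ī) = (-23.1/827.55) ÷ (-6570/58585) = 0.25.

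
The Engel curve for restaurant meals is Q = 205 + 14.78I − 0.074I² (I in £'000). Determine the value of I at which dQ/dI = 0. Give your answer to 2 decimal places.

99.86

dQ/dI = 14.78 − 0.148I.
The good is inferior where dQ/dI < 0. Setting dQ/dI = 0 gives I = 14.78 / 0.148 = 99.86.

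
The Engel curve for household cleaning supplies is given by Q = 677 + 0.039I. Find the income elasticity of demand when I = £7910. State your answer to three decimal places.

At I = 7910: Q = 985.490.
dQ/dI = 0.039.
η = (dQ/dI)·(I/Q) = 0.039 × (7910/985.490) = 0.313.

0.313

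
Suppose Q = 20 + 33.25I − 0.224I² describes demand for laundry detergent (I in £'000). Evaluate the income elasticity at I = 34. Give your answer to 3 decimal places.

0.687

At I = 34: Q = 891.5560.
dQ/dI = 33.25 − 0.448I = 18.01800.
η = (dQ/dI)·(I/Q) = 18.01800 × (34/891.5560) = 0.687.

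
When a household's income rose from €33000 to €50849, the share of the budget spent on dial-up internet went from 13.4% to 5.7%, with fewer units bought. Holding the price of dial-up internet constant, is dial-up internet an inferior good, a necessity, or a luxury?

Quantity demanded falls as income rises, so η < 0.

inferior good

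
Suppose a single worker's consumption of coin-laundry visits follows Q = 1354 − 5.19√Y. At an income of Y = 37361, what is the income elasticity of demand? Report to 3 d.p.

-1.430

At Y = 37361: Q = 350.825.
dQ/dY = -5.19/(2√Y) = -0.0134254 at this income.
η = (dQ/dY)·(Y/Q) = -0.0134254 × (37361/350.825) = -1.430.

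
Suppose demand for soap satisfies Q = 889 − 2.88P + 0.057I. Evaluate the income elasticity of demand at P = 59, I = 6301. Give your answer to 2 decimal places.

At P = 59, I = 6301: Q = 1078.237.
Holding P constant, ∂Q/∂I = 0.057.
η_I = (∂Q/∂I)·(I/Q) = 0.057 × (6301/1078.237) = 0.33.

0.33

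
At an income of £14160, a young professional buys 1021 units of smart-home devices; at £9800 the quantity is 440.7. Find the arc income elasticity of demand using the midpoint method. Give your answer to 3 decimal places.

2.182

ΔQ = 440.7 − 1021 = -580.3; midpoint Q̄ = (1021 + 440.7)/2 = 730.85.
ΔI = 9800 − 14160 = -4360; midpoint Ī = (14160 + 9800)/2 = 11980.
η = (ΔQ/Q̄) ÷ (ΔI/Ī) = (-580.3/730.85) ÷ (-4360/11980) = 2.182.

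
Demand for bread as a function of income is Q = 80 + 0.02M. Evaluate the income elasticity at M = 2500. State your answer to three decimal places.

0.385

At M = 2500: Q = 130.000.
dQ/dM = 0.02.
η = (dQ/dM)·(M/Q) = 0.02 × (2500/130.000) = 0.385.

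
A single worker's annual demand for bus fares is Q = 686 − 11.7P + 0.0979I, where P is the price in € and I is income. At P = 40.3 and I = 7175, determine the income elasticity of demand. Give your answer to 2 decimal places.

At P = 40.3, I = 7175: Q = 916.923.
Holding P constant, ∂Q/∂I = 0.0979.
η_I = (∂Q/∂I)·(I/Q) = 0.0979 × (7175/916.923) = 0.77.

0.77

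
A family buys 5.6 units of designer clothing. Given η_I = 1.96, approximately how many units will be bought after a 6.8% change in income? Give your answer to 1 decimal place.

6.3

%ΔQ ≈ η × %ΔI = 1.96 × 6.8% = 13.328%.
New Q ≈ 5.6 × (1 + 0.13328) = 6.3.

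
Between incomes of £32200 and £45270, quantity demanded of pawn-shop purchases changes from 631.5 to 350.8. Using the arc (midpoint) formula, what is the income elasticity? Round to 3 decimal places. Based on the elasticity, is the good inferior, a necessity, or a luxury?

ΔQ = 350.8 − 631.5 = -280.7; midpoint Q̄ = (631.5 + 350.8)/2 = 491.15.
ΔI = 45270 − 32200 = 13070; midpoint Ī = (32200 + 45270)/2 = 38735.
η = (ΔQ/Q̄) ÷ (ΔI/Ī) = (-280.7/491.15) ÷ (13070/38735) = -1.694.
η < 0 ⇒ inferior good.

-1.694 (inferior good)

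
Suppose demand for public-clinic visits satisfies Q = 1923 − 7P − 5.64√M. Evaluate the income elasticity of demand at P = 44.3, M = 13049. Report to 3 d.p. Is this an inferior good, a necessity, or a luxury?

-0.333 (inferior good)

At P = 44.3, M = 13049: Q = 968.630.
Holding P constant, ∂Q/∂M = -5.64/(2√M) = -0.0246866.
η_M = (∂Q/∂M)·(M/Q) = -0.0246866 × (13049/968.630) = -0.333.
Since η < 0, this is an inferior good.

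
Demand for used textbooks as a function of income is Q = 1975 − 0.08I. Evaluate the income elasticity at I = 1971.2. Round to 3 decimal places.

-0.087

At I = 1971.2: Q = 1817.304.
dQ/dI = −0.08.
η = (dQ/dI)·(I/Q) = -0.08 × (1971.2/1817.304) = -0.087.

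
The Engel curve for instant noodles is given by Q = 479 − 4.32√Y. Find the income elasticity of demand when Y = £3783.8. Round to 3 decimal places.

At Y = 3783.8: Q = 213.266.
dQ/dY = -4.32/(2√Y) = -0.0351148 at this income.
η = (dQ/dY)·(Y/Q) = -0.0351148 × (3783.8/213.266) = -0.623.

-0.623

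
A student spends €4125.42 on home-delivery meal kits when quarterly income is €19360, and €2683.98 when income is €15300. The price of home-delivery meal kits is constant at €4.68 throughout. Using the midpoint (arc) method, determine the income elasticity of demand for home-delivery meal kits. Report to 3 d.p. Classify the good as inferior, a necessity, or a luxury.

1.807 (luxury)

With a constant price, Q₁ = 4125.42/4.68 = 881.500 and Q₂ = 2683.98/4.68 = 573.500 (equivalently, work directly with expenditure since P cancels).
Midpoint %ΔQ = (2683.98 − 4125.42)/3404.70 = -0.42337; midpoint %ΔI = (15300 − 19360)/17330 = -0.23428.
η = -0.42337 / -0.23428 = 1.807.
η > 1 ⇒ luxury.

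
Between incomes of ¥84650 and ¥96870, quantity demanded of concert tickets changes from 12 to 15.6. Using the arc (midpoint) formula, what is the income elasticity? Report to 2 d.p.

1.94

ΔQ = 15.6 − 12 = 3.6; midpoint Q̄ = (12 + 15.6)/2 = 13.8.
ΔI = 96870 − 84650 = 12220; midpoint Ī = (84650 + 96870)/2 = 90760.
η = (ΔQ/Q̄) ÷ (ΔI/Ī) = (3.6/13.8) ÷ (12220/90760) = 1.94.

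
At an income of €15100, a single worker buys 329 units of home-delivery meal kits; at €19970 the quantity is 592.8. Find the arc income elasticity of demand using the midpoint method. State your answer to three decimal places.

2.061

ΔQ = 592.8 − 329 = 263.8; midpoint Q̄ = (329 + 592.8)/2 = 460.9.
ΔI = 19970 − 15100 = 4870; midpoint Ī = (15100 + 19970)/2 = 17535.
η = (ΔQ/Q̄) ÷ (ΔI/Ī) = (263.8/460.9) ÷ (4870/17535) = 2.061.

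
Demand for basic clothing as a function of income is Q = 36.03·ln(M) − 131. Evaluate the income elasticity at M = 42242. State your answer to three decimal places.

0.143

At M = 42242: Q = 252.762.
dQ/dM = 36.03/M = 0.000852943 at this income.
η = (dQ/dM)·(M/Q) = 0.000852943 × (42242/252.762) = 0.143.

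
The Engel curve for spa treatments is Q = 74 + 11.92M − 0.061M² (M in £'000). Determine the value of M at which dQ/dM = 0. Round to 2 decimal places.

97.70

dQ/dM = 11.92 − 0.122M.
The good is inferior where dQ/dM < 0. Setting dQ/dM = 0 gives M = 11.92 / 0.122 = 97.70.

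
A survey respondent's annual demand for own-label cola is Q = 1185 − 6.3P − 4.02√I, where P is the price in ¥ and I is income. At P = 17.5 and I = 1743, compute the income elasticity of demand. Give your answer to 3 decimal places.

-0.093

At P = 17.5, I = 1743: Q = 906.918.
Holding P constant, ∂Q/∂I = -4.02/(2√I) = -0.0481446.
η_I = (∂Q/∂I)·(I/Q) = -0.0481446 × (1743/906.918) = -0.093.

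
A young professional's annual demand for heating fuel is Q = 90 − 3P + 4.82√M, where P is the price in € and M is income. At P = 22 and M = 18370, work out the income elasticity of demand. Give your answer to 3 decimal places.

0.482

At P = 22, M = 18370: Q = 677.283.
Holding P constant, ∂Q/∂M = 4.82/(2√M) = 0.0177813.
η_M = (∂Q/∂M)·(M/Q) = 0.0177813 × (18370/677.283) = 0.482.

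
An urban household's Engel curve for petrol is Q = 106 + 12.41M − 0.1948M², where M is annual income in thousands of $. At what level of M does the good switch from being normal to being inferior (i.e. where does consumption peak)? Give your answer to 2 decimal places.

dQ/dM = 12.41 − 0.3896M.
The good is inferior where dQ/dM < 0. Setting dQ/dM = 0 gives M = 12.41 / 0.3896 = 31.85.

31.85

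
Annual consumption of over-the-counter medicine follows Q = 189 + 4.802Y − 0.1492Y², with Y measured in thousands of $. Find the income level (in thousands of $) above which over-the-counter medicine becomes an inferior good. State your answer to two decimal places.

dQ/dY = 4.802 − 0.2984Y.
The good is inferior where dQ/dY < 0. Setting dQ/dY = 0 gives Y = 4.802 / 0.2984 = 16.09.

16.09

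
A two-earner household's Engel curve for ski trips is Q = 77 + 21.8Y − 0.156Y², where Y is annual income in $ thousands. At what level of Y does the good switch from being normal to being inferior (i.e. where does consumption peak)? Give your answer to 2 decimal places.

69.87

dQ/dY = 21.8 − 0.312Y.
The good is inferior where dQ/dY < 0. Setting dQ/dY = 0 gives Y = 21.8 / 0.312 = 69.87.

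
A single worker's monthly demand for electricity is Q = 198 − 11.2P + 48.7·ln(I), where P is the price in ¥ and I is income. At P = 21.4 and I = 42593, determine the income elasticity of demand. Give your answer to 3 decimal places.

0.102

At P = 21.4, I = 42593: Q = 477.435.
Holding P constant, ∂Q/∂I = 48.7/I = 0.00114338.
η_I = (∂Q/∂I)·(I/Q) = 0.00114338 × (42593/477.435) = 0.102.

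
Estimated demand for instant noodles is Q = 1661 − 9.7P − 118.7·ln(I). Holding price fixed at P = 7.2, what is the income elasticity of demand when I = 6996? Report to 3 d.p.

At P = 7.2, I = 6996: Q = 540.298.
Holding P constant, ∂Q/∂I = -118.7/I = -0.0169668.
η_I = (∂Q/∂I)·(I/Q) = -0.0169668 × (6996/540.298) = -0.220.

-0.220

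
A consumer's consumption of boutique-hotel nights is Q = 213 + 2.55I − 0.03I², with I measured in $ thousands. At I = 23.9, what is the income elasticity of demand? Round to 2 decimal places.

At I = 23.9: Q = 256.8087.
dQ/dI = 2.55 − 0.06I = 1.11600.
η = (dQ/dI)·(I/Q) = 1.11600 × (23.9/256.8087) = 0.10.

0.10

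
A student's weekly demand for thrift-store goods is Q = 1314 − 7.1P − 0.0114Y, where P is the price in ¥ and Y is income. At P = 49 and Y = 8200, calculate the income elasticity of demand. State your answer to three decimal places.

At P = 49, Y = 8200: Q = 872.620.
Holding P constant, ∂Q/∂Y = −0.0114.
η_Y = (∂Q/∂Y)·(Y/Q) = -0.0114 × (8200/872.620) = -0.107.

-0.107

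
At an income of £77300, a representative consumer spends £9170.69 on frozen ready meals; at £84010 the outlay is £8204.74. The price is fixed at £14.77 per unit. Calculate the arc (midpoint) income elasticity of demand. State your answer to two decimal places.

-1.34

With a constant price, Q₁ = 9170.69/14.77 = 620.900 and Q₂ = 8204.74/14.77 = 555.500 (equivalently, work directly with expenditure since P cancels).
Midpoint %ΔQ = (8204.74 − 9170.69)/8687.72 = -0.11119; midpoint %ΔI = (84010 − 77300)/80655 = 0.08319.
η = -0.11119 / 0.08319 = -1.34.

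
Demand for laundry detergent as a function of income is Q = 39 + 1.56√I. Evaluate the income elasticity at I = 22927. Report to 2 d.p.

At I = 22927: Q = 275.210.
dQ/dI = 1.56/(2√I) = 0.00515135 at this income.
η = (dQ/dI)·(I/Q) = 0.00515135 × (22927/275.210) = 0.43.

0.43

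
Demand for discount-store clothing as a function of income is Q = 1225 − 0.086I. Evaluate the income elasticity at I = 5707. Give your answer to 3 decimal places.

-0.668

At I = 5707: Q = 734.198.
dQ/dI = −0.086.
η = (dQ/dI)·(I/Q) = -0.086 × (5707/734.198) = -0.668.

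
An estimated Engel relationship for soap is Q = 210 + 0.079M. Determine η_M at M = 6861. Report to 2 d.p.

0.72

At M = 6861: Q = 752.019.
dQ/dM = 0.079.
η = (dQ/dM)·(M/Q) = 0.079 × (6861/752.019) = 0.72.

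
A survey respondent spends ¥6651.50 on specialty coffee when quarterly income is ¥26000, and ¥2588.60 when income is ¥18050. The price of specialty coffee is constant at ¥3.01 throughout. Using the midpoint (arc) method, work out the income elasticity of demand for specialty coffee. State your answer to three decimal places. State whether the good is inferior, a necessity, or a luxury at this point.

With a constant price, Q₁ = 6651.50/3.01 = 2209.801 and Q₂ = 2588.60/3.01 = 860.000 (equivalently, work directly with expenditure since P cancels).
Midpoint %ΔQ = (2588.60 − 6651.50)/4620.05 = -0.87941; midpoint %ΔI = (18050 − 26000)/22025 = -0.36095.
η = -0.87941 / -0.36095 = 2.436.
η > 1 ⇒ luxury.

2.436 (luxury)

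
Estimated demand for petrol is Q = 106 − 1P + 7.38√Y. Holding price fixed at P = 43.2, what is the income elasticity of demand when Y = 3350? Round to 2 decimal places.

0.44

At P = 43.2, Y = 3350: Q = 489.948.
Holding P constant, ∂Q/∂Y = 7.38/(2√Y) = 0.0637535.
η_Y = (∂Q/∂Y)·(Y/Q) = 0.0637535 × (3350/489.948) = 0.44.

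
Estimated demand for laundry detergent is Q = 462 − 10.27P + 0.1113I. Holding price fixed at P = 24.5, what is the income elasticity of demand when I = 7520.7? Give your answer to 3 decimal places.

At P = 24.5, I = 7520.7: Q = 1047.439.
Holding P constant, ∂Q/∂I = 0.1113.
η_I = (∂Q/∂I)·(I/Q) = 0.1113 × (7520.7/1047.439) = 0.799.

0.799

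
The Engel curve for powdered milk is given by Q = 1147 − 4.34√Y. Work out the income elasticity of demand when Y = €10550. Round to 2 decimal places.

At Y = 10550: Q = 701.225.
dQ/dY = -4.34/(2√Y) = -0.0211268 at this income.
η = (dQ/dY)·(Y/Q) = -0.0211268 × (10550/701.225) = -0.32.

-0.32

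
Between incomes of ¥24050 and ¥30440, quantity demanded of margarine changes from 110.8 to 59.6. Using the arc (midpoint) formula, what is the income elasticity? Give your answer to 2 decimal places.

-2.56

ΔQ = 59.6 − 110.8 = -51.2; midpoint Q̄ = (110.8 + 59.6)/2 = 85.2.
ΔI = 30440 − 24050 = 6390; midpoint Ī = (24050 + 30440)/2 = 27245.
η = (ΔQ/Q̄) ÷ (ΔI/Ī) = (-51.2/85.2) ÷ (6390/27245) = -2.56.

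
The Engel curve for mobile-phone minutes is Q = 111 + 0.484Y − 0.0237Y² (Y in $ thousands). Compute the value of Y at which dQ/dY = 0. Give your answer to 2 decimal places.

10.21

dQ/dY = 0.484 − 0.0474Y.
The good is inferior where dQ/dY < 0. Setting dQ/dY = 0 gives Y = 0.484 / 0.0474 = 10.21.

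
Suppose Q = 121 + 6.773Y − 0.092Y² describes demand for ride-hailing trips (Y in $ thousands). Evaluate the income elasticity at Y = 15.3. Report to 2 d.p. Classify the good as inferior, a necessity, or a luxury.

0.30 (necessity)

At Y = 15.3: Q = 203.0906.
dQ/dY = 6.773 − 0.184Y = 3.95780.
η = (dQ/dY)·(Y/Q) = 3.95780 × (15.3/203.0906) = 0.30.
0 < η < 1 ⇒ necessity.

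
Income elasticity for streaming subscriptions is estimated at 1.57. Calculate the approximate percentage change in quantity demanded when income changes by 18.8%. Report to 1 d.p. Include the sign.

%ΔQ ≈ η × %ΔI = 1.57 × 18.8% = 29.5%.

29.5%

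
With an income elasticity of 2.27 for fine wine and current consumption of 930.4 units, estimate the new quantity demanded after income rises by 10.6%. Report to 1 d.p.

%ΔQ ≈ η × %ΔI = 2.27 × 10.6% = 24.062%.
New Q ≈ 930.4 × (1 + 0.24062) = 1154.3.

1154.3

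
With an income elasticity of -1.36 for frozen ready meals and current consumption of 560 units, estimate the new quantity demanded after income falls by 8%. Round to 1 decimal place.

%ΔQ ≈ η × %ΔI = -1.36 × (-8%) = 10.88%.
New Q ≈ 560 × (1 + 0.1088) = 620.9.

620.9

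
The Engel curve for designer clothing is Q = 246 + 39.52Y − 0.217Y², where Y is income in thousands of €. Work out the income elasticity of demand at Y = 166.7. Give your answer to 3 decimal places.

-6.808

At Y = 166.7: Q = 803.7949.
dQ/dY = 39.52 − 0.434Y = -32.82780.
η = (dQ/dY)·(Y/Q) = -32.82780 × (166.7/803.7949) = -6.808.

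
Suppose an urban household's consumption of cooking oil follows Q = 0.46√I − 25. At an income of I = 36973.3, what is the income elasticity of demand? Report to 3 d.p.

0.697

At I = 36973.3: Q = 63.451.
dQ/dI = 0.46/(2√I) = 0.00119614 at this income.
η = (dQ/dI)·(I/Q) = 0.00119614 × (36973.3/63.451) = 0.697.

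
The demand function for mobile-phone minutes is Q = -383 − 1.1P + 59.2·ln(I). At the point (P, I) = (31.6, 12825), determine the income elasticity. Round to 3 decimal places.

At P = 31.6, I = 12825: Q = 142.222.
Holding P constant, ∂Q/∂I = 59.2/I = 0.00461598.
η_I = (∂Q/∂I)·(I/Q) = 0.00461598 × (12825/142.222) = 0.416.

0.416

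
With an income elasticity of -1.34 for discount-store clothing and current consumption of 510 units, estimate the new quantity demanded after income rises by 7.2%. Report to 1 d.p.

%ΔQ ≈ η × %ΔI = -1.34 × 7.2% = -9.648%.
New Q ≈ 510 × (1 − 0.09648) = 460.8.

460.8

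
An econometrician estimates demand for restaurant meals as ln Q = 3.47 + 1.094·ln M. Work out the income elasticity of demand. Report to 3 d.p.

In a log-linear demand, the coefficient on ln M is the income elasticity.
So η = 1.094.

1.094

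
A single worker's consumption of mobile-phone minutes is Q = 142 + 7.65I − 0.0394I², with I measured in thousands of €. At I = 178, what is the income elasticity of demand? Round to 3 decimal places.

-4.445

At I = 178: Q = 255.3504.
dQ/dI = 7.65 − 0.0788I = -6.37640.
η = (dQ/dI)·(I/Q) = -6.37640 × (178/255.3504) = -4.445.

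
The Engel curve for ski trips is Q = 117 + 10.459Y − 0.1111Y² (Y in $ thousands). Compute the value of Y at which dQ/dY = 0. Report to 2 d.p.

dQ/dY = 10.459 − 0.2222Y.
The good is inferior where dQ/dY < 0. Setting dQ/dY = 0 gives Y = 10.459 / 0.2222 = 47.07.

47.07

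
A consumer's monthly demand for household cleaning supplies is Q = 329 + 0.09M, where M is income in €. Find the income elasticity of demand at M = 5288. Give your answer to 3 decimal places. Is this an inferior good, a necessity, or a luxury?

At M = 5288: Q = 804.920.
dQ/dM = 0.09.
η = (dQ/dM)·(M/Q) = 0.09 × (5288/804.920) = 0.591.
Since 0 < η < 1, the good is a necessity.

0.591 (necessity)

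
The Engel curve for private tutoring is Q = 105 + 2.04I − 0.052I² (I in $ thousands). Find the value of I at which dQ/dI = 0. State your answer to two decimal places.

19.62

dQ/dI = 2.04 − 0.104I.
The good is inferior where dQ/dI < 0. Setting dQ/dI = 0 gives I = 2.04 / 0.104 = 19.62.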